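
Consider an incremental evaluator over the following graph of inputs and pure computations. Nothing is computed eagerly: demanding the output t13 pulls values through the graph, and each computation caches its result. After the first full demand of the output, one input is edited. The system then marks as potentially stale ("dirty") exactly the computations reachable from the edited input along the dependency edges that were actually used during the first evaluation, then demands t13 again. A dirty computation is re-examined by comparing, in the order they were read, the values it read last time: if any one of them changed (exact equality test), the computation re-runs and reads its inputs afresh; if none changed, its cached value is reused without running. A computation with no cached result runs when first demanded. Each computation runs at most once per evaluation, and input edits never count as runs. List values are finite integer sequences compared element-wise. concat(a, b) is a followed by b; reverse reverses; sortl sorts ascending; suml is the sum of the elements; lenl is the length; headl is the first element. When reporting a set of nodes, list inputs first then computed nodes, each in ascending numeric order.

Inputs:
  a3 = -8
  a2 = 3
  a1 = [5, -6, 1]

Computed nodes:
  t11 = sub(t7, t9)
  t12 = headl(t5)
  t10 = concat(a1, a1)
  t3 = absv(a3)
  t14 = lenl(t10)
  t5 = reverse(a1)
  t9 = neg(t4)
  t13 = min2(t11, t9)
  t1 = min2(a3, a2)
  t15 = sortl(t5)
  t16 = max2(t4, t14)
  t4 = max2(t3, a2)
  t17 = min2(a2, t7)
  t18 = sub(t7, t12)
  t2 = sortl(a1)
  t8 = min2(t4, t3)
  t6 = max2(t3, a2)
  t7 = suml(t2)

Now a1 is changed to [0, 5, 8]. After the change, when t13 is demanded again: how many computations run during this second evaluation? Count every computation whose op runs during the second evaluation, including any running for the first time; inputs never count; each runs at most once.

Run set: t2, t7, t11, t13 (4 run).

Initial pass — values computed on the first demand:
  t2 = sortl([5, -6, 1]) = [-6, 1, 5]
  t3 = absv(-8) = 8
  t4 = max2(8, 3) = 8
  t7 = suml([-6, 1, 5]) = 0
  t9 = neg(8) = -8
  t11 = sub(0, -8) = 8
  t13 = min2(8, -8) = -8

Second demand — change propagation:
  t2: re-runs because a1 [5, -6, 1]->[0, 5, 8]; new result [0, 5, 8].
  t7: re-runs because t2 [-6, 1, 5]->[0, 5, 8]; new result 13.
  t11: re-runs because t7 0->13; new result 21.
  t13: re-runs because t11 8->21; new result -8 (unchanged).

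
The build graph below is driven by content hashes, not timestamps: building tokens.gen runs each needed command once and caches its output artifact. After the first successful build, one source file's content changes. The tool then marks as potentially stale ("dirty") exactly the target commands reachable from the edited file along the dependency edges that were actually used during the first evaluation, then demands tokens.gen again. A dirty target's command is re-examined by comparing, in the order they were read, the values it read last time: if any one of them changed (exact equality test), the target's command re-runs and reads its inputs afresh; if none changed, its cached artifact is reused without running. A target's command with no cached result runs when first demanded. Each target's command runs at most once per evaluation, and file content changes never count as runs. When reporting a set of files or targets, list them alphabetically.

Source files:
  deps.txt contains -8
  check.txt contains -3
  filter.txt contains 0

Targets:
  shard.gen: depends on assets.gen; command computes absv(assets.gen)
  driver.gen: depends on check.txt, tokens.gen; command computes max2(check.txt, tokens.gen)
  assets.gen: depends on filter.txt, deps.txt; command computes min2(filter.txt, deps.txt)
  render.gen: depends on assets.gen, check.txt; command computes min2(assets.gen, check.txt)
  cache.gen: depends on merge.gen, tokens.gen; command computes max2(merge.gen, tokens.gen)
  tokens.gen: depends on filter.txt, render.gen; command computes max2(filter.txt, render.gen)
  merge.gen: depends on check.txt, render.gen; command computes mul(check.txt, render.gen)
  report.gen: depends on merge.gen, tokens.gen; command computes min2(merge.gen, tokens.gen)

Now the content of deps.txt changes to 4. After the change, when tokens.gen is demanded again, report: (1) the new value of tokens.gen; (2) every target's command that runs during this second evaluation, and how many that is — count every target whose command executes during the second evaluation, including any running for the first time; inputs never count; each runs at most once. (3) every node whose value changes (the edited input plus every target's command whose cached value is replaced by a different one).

Initial pass — values computed on the first demand:
  assets.gen = min2(0, -8) = -8
  render.gen = min2(-8, -3) = -8
  tokens.gen = max2(0, -8) = 0

Second demand — change propagation:
  assets.gen: re-runs because deps.txt -8->4; new result 0.
  render.gen: re-runs because assets.gen -8->0; new result -3.
  tokens.gen: re-runs because render.gen -8->-3; new result 0 (unchanged).

tokens.gen now evaluates to 0.
Run set: assets.gen, render.gen, tokens.gen (3 run).
Changed values: assets.gen, deps.txt, render.gen.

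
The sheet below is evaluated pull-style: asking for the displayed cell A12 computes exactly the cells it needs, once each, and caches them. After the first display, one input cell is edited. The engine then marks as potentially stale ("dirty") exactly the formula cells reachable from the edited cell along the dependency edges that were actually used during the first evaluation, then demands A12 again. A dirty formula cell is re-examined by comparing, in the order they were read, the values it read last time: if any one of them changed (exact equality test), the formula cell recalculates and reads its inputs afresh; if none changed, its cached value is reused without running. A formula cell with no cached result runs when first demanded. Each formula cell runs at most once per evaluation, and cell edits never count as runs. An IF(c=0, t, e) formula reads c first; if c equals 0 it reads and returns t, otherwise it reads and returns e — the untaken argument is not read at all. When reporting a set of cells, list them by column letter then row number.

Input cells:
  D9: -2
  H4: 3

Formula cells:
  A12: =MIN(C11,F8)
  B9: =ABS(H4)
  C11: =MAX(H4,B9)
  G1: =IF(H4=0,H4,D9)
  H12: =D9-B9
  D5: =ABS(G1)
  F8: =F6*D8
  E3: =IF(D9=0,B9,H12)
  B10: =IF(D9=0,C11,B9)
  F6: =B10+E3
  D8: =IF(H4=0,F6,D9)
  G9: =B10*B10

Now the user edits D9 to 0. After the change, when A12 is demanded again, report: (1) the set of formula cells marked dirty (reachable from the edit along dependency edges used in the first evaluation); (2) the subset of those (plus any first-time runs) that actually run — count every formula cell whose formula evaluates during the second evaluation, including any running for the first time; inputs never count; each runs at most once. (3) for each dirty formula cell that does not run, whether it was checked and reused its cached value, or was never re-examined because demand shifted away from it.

First demand of the output computes:
  B9 = ABS(3) = 3
  C11 = MAX(3, 3) = 3
  B10 = IF(D9=0: D9=-2 -> else branch B9) = 3
  H12 = -2 - 3 = -5
  E3 = IF(D9=0: D9=-2 -> else branch H12) = -5
  F6 = 3 + -5 = -2
  D8 = IF(H4=0: H4=3 -> else branch D9) = -2
  F8 = -2 * -2 = 4
  A12 = MIN(3, 4) = 3

After the edit, cleaning proceeds:
  B10: a read changed (D9 -2->0) — executes, giving 3 — identical to its old value.
  H12: stays stale; no demand reaches it after the flip.
  E3: a read changed (D9 -2->0) — executes, giving 3.
  F6: a read changed (E3 -5->3) — executes, giving 6.
  D8: a read changed (D9 -2->0) — executes, giving 0.
  F8: a read changed (F6 -2->6; D8 -2->0) — executes, giving 0.
  A12: a read changed (F8 4->0) — executes, giving 0.

Note the branch switch — demand abandons H12, which is never re-examined.

The edit dirties: A12, B10, D8, E3, F6, F8, H12.
6 formula cells run: A12, B10, D8, E3, F6, F8.
Unvisited dirty nodes (no longer demanded): H12.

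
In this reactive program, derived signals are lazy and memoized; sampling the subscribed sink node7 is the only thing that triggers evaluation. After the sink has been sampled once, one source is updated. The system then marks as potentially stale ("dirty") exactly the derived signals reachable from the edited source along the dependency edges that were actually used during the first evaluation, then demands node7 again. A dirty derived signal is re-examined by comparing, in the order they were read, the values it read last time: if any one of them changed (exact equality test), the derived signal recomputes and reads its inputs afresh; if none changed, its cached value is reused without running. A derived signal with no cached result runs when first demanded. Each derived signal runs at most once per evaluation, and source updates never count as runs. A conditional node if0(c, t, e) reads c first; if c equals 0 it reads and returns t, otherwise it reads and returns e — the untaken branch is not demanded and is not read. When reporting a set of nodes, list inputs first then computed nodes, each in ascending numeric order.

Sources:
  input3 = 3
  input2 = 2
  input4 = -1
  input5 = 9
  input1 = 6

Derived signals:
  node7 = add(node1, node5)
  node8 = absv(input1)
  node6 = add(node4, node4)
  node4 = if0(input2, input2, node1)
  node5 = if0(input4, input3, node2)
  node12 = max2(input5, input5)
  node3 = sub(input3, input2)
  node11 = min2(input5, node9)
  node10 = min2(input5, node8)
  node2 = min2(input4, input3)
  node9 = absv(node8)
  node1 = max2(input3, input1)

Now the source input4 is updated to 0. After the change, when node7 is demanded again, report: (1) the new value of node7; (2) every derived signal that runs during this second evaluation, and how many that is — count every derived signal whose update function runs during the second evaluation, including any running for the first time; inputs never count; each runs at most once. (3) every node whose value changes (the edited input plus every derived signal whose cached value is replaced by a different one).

Demanding node7 again yields 9.
2 derived signals run: node5, node7.
The nodes whose values change: input4, node5, node7.
Note the branch switch — demand abandons node2, which is never re-examined.

First demand of the output computes:
  node1 = max2(3, 6) = 6
  node2 = min2(-1, 3) = -1
  node5 = if0(input4=-1 -> else branch node2) = -1
  node7 = add(6, -1) = 5

After the edit, cleaning proceeds:
  node2: stays stale; no demand reaches it after the flip.
  node5: a read changed (input4 -1->0) — executes, giving 3.
  node7: a read changed (node5 -1->3) — executes, giving 9.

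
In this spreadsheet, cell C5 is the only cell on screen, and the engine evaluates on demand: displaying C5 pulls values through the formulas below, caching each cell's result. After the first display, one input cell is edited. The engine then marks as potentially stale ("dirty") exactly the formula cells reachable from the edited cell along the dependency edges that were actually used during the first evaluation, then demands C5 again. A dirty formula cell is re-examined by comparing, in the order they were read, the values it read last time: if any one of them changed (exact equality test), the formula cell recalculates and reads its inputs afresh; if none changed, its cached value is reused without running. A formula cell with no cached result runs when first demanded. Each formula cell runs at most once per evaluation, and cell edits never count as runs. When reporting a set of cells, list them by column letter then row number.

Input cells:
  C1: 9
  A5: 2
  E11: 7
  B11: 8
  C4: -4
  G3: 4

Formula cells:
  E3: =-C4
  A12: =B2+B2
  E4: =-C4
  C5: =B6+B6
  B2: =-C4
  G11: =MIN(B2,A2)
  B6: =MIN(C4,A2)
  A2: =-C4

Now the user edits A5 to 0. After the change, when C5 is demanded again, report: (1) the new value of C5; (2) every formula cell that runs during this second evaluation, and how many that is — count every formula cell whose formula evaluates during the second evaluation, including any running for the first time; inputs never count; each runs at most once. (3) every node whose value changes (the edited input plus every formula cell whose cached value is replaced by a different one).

C5 now evaluates to -8.
Run set: none (0 run).
Changed values: A5.
The important point: nothing the output needs ever reads A5, so the edit is invisible to it.

Initial pass — values computed on the first demand:
  A2 = -(-4) = 4
  B6 = MIN(-4, 4) = -4
  C5 = -4 + -4 = -8

Second demand — change propagation:
  no demanded computation ever read A5, so the edit dirties nothing and nothing runs.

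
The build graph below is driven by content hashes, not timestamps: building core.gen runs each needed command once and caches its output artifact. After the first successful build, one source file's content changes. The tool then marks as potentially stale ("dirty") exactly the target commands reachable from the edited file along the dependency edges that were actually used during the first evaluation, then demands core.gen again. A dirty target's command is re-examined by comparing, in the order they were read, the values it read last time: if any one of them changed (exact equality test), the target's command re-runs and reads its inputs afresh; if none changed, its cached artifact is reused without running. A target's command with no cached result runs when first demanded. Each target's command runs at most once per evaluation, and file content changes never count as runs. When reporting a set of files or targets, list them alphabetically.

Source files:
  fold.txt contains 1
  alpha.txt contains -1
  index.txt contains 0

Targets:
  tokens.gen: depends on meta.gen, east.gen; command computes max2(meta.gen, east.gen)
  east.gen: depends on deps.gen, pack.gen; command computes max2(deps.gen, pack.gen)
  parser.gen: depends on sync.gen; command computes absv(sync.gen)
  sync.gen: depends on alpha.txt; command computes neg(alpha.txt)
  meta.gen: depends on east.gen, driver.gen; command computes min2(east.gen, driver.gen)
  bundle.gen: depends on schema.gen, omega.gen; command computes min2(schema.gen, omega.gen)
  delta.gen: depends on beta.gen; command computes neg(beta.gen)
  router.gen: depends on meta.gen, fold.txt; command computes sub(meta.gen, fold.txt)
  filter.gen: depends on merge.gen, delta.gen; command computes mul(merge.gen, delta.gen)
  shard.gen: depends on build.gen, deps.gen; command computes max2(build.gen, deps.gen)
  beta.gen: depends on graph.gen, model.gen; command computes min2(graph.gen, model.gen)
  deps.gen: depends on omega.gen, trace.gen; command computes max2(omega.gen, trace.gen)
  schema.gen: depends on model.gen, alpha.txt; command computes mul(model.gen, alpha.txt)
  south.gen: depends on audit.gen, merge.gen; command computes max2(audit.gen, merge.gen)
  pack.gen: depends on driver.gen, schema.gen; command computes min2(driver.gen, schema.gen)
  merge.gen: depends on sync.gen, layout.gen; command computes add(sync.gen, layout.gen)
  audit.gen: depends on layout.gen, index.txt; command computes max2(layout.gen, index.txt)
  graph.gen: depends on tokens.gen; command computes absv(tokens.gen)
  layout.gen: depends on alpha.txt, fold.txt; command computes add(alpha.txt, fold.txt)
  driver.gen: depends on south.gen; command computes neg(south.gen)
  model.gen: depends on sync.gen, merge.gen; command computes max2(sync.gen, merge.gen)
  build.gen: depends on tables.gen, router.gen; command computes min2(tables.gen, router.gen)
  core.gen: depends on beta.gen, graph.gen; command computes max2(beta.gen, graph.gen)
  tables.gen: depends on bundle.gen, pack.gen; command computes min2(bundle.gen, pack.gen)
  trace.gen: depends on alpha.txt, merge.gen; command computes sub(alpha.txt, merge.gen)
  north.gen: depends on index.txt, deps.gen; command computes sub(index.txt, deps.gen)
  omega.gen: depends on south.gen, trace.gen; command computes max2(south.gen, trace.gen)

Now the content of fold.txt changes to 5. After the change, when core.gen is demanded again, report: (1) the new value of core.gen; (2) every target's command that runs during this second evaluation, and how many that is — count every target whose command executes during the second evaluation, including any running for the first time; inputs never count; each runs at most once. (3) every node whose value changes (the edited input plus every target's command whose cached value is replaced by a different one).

core.gen now evaluates to 5.
Run set: audit.gen, beta.gen, core.gen, deps.gen, driver.gen, east.gen, graph.gen, layout.gen, merge.gen, meta.gen, model.gen, omega.gen, pack.gen, schema.gen, south.gen, tokens.gen, trace.gen (17 run).
Changed values: audit.gen, beta.gen, core.gen, deps.gen, driver.gen, east.gen, fold.txt, graph.gen, layout.gen, merge.gen, meta.gen, model.gen, omega.gen, pack.gen, schema.gen, south.gen, tokens.gen, trace.gen.

Initial pass — values computed on the first demand:
  layout.gen = add(-1, 1) = 0
  audit.gen = max2(0, 0) = 0
  sync.gen = neg(-1) = 1
  merge.gen = add(1, 0) = 1
  model.gen = max2(1, 1) = 1
  schema.gen = mul(1, -1) = -1
  south.gen = max2(0, 1) = 1
  driver.gen = neg(1) = -1
  pack.gen = min2(-1, -1) = -1
  trace.gen = sub(-1, 1) = -2
  omega.gen = max2(1, -2) = 1
  deps.gen = max2(1, -2) = 1
  east.gen = max2(1, -1) = 1
  meta.gen = min2(1, -1) = -1
  tokens.gen = max2(-1, 1) = 1
  graph.gen = absv(1) = 1
  beta.gen = min2(1, 1) = 1
  core.gen = max2(1, 1) = 1

Second demand — change propagation:
  layout.gen: re-runs because fold.txt 1->5; new result 4.
  audit.gen: re-runs because layout.gen 0->4; new result 4.
  merge.gen: re-runs because layout.gen 0->4; new result 5.
  model.gen: re-runs because merge.gen 1->5; new result 5.
  schema.gen: re-runs because model.gen 1->5; new result -5.
  south.gen: re-runs because audit.gen 0->4; merge.gen 1->5; new result 5.
  driver.gen: re-runs because south.gen 1->5; new result -5.
  pack.gen: re-runs because driver.gen -1->-5; schema.gen -1->-5; new result -5.
  trace.gen: re-runs because merge.gen 1->5; new result -6.
  omega.gen: re-runs because south.gen 1->5; trace.gen -2->-6; new result 5.
  deps.gen: re-runs because omega.gen 1->5; trace.gen -2->-6; new result 5.
  east.gen: re-runs because deps.gen 1->5; pack.gen -1->-5; new result 5.
  meta.gen: re-runs because east.gen 1->5; driver.gen -1->-5; new result -5.
  tokens.gen: re-runs because meta.gen -1->-5; east.gen 1->5; new result 5.
  graph.gen: re-runs because tokens.gen 1->5; new result 5.
  beta.gen: re-runs because graph.gen 1->5; model.gen 1->5; new result 5.
  core.gen: re-runs because beta.gen 1->5; graph.gen 1->5; new result 5.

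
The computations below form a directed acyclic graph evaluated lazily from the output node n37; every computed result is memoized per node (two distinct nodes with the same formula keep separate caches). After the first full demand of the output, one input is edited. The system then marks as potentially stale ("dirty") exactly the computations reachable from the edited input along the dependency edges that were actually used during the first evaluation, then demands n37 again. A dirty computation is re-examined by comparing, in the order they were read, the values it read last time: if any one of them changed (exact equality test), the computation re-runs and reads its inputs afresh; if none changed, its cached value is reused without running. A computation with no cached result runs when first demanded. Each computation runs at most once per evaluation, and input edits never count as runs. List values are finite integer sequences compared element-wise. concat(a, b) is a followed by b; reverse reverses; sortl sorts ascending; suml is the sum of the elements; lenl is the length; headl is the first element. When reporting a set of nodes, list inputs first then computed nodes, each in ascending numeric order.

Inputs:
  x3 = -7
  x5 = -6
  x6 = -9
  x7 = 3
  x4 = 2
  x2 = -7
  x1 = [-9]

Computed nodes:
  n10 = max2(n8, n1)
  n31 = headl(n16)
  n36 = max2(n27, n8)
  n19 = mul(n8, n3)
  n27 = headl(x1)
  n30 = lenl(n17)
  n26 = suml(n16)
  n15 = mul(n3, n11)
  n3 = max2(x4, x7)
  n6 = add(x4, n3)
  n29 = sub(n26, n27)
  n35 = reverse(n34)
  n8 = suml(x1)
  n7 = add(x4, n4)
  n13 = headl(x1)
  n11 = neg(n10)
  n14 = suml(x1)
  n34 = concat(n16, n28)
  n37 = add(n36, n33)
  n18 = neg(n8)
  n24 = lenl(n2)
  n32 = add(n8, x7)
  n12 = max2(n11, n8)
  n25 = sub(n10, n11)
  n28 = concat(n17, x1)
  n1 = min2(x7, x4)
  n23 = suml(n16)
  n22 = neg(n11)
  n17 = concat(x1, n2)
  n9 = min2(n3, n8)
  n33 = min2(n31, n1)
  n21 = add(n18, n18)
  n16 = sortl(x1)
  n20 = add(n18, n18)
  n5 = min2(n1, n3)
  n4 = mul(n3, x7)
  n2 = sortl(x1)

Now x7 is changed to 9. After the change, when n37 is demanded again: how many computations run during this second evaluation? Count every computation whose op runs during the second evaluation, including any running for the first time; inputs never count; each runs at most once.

First demand of the output computes:
  n1 = min2(3, 2) = 2
  n8 = suml([-9]) = -9
  n16 = sortl([-9]) = [-9]
  n27 = headl([-9]) = -9
  n31 = headl([-9]) = -9
  n33 = min2(-9, 2) = -9
  n36 = max2(-9, -9) = -9
  n37 = add(-9, -9) = -18

After the edit, cleaning proceeds:
  n1: a read changed (x7 3->9) — executes, giving 2 — identical to its old value.
  n33: dirty, but its reads are unchanged (n31 unchanged, n1 unchanged); cached -9 stands.
  n37: dirty, but its reads are unchanged (n36 unchanged, n33 unchanged); cached -18 stands.

Note the absorption at n1: it re-runs yet its value is the same, leaving the output's value untouched.

1 computations run: n1.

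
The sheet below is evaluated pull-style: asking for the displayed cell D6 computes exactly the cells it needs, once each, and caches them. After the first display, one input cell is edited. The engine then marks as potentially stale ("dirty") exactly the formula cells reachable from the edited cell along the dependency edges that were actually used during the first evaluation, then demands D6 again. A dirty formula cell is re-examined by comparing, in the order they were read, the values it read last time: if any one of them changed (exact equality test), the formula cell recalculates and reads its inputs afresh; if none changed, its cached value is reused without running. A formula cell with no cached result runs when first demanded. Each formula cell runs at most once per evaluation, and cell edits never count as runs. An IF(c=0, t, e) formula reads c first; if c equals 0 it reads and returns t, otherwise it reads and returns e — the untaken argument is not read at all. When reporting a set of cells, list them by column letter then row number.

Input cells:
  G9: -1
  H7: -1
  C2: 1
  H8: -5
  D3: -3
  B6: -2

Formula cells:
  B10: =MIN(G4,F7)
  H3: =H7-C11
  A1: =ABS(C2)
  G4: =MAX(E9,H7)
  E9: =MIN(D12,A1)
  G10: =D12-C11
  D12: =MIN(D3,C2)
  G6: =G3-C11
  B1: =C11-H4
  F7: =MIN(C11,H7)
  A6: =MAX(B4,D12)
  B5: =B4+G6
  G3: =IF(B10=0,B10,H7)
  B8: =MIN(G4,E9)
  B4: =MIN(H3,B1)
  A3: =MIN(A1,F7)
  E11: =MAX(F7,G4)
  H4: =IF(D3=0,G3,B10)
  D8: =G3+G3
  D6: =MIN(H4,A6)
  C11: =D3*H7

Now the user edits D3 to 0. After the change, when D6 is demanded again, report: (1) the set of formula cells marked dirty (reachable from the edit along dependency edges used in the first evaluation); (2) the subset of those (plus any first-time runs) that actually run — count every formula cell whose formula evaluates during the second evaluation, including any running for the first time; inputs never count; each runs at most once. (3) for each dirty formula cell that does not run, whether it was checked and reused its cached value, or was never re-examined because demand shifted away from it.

The edit dirties: A6, B1, B4, B10, C11, D6, D12, E9, F7, G4, H3, H4.
13 formula cells run: A6, B1, B4, B10, C11, D6, D12, E9, F7, G3, G4, H3, H4.
No dirty formula cell escaped a run.
Note the branch switch — G3 had no cache and runs now for the first time.

First demand of the output computes:
  A1 = ABS(1) = 1
  C11 = -3 * -1 = 3
  D12 = MIN(-3, 1) = -3
  E9 = MIN(-3, 1) = -3
  F7 = MIN(3, -1) = -1
  G4 = MAX(-3, -1) = -1
  B10 = MIN(-1, -1) = -1
  H3 = -1 - 3 = -4
  H4 = IF(D3=0: D3=-3 -> else branch B10) = -1
  B1 = 3 - -1 = 4
  B4 = MIN(-4, 4) = -4
  A6 = MAX(-4, -3) = -3
  D6 = MIN(-1, -3) = -3

After the edit, cleaning proceeds:
  C11: a read changed (D3 -3->0) — executes, giving 0.
  D12: a read changed (D3 -3->0) — executes, giving 0.
  E9: a read changed (D12 -3->0) — executes, giving 0.
  F7: a read changed (C11 3->0) — executes, giving -1 — identical to its old value.
  G4: a read changed (E9 -3->0) — executes, giving 0.
  B10: a read changed (G4 -1->0) — executes, giving -1 — identical to its old value.
  G3: had never run; runs now, result -1.
  H3: a read changed (C11 3->0) — executes, giving -1.
  H4: a read changed (D3 -3->0) — executes, giving -1 — identical to its old value.
  B1: a read changed (C11 3->0) — executes, giving 1.
  B4: a read changed (H3 -4->-1; B1 4->1) — executes, giving -1.
  A6: a read changed (B4 -4->-1; D12 -3->0) — executes, giving 0.
  D6: a read changed (A6 -3->0) — executes, giving -1.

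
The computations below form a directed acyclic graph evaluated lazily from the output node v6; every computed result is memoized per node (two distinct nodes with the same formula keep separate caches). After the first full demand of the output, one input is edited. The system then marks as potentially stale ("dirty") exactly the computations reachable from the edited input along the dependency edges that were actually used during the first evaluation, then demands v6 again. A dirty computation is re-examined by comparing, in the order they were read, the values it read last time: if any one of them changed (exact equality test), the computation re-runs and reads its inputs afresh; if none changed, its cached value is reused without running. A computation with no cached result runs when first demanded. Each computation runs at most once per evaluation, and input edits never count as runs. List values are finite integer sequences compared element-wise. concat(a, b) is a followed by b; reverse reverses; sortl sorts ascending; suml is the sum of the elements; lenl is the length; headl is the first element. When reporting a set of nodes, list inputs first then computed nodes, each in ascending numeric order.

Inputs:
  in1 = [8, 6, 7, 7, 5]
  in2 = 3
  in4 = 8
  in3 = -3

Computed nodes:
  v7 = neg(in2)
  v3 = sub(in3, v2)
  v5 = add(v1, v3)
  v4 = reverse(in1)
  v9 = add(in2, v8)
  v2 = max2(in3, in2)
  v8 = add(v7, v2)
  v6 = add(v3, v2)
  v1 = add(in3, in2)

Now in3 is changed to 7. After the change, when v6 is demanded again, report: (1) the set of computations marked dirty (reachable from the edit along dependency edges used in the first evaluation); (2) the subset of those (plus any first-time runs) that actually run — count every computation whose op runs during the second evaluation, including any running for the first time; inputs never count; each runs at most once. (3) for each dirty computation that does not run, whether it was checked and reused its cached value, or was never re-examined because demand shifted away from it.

First demand of the output computes:
  v2 = max2(-3, 3) = 3
  v3 = sub(-3, 3) = -6
  v6 = add(-6, 3) = -3

After the edit, cleaning proceeds:
  v2: a read changed (in3 -3->7) — executes, giving 7.
  v3: a read changed (in3 -3->7; v2 3->7) — executes, giving 0.
  v6: a read changed (v3 -6->0; v2 3->7) — executes, giving 7.

The edit dirties: v2, v3, v6.
3 computations run: v2, v3, v6.
No dirty computation escaped a run.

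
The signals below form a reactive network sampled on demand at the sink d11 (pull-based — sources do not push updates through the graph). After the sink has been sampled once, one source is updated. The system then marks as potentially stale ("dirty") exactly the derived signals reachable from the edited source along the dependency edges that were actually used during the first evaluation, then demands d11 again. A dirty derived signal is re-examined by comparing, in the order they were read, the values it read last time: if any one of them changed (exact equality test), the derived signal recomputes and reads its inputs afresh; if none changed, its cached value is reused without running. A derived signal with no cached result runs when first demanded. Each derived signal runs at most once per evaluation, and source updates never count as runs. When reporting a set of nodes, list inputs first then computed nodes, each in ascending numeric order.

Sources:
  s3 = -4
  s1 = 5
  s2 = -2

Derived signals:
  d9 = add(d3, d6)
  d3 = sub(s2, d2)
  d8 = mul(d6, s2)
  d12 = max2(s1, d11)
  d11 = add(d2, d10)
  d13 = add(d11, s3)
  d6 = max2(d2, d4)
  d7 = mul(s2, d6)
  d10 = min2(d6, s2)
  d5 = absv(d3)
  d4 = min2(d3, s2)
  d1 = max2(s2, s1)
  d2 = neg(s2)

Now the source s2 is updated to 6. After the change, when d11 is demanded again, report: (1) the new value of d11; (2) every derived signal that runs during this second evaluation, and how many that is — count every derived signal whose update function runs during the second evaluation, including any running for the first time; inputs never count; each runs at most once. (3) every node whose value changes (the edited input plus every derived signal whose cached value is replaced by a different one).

d11 now evaluates to 0.
Run set: d2, d3, d4, d6, d10, d11 (6 run).
Changed values: s2, d2, d3, d4, d6, d10.

Initial pass — values computed on the first demand:
  d2 = neg(-2) = 2
  d3 = sub(-2, 2) = -4
  d4 = min2(-4, -2) = -4
  d6 = max2(2, -4) = 2
  d10 = min2(2, -2) = -2
  d11 = add(2, -2) = 0

Second demand — change propagation:
  d2: re-runs because s2 -2->6; new result -6.
  d3: re-runs because s2 -2->6; d2 2->-6; new result 12.
  d4: re-runs because d3 -4->12; s2 -2->6; new result 6.
  d6: re-runs because d2 2->-6; d4 -4->6; new result 6.
  d10: re-runs because d6 2->6; s2 -2->6; new result 6.
  d11: re-runs because d2 2->-6; d10 -2->6; new result 0 (unchanged).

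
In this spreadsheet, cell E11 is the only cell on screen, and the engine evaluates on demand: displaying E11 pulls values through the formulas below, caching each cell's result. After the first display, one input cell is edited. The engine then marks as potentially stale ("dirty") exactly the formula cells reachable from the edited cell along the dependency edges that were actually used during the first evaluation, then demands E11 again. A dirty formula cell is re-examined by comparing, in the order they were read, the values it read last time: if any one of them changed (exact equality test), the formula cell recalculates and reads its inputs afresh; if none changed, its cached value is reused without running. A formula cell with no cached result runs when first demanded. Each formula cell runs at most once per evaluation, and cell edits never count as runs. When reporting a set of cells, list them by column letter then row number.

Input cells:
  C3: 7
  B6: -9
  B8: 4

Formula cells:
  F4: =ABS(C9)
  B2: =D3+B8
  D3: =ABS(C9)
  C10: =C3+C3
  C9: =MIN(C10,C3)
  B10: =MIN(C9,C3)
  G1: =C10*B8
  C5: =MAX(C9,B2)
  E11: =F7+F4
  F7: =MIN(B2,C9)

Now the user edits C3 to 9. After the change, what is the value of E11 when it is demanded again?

Initial pass — values computed on the first demand:
  C10 = 7 + 7 = 14
  C9 = MIN(14, 7) = 7
  D3 = ABS(7) = 7
  B2 = 7 + 4 = 11
  F4 = ABS(7) = 7
  F7 = MIN(11, 7) = 7
  E11 = 7 + 7 = 14

Second demand — change propagation:
  C10: re-runs because C3 7->9; C3 7->9; new result 18.
  C9: re-runs because C10 14->18; C3 7->9; new result 9.
  D3: re-runs because C9 7->9; new result 9.
  B2: re-runs because D3 7->9; new result 13.
  F4: re-runs because C9 7->9; new result 9.
  F7: re-runs because B2 11->13; C9 7->9; new result 9.
  E11: re-runs because F7 7->9; F4 7->9; new result 18.

E11 now evaluates to 18.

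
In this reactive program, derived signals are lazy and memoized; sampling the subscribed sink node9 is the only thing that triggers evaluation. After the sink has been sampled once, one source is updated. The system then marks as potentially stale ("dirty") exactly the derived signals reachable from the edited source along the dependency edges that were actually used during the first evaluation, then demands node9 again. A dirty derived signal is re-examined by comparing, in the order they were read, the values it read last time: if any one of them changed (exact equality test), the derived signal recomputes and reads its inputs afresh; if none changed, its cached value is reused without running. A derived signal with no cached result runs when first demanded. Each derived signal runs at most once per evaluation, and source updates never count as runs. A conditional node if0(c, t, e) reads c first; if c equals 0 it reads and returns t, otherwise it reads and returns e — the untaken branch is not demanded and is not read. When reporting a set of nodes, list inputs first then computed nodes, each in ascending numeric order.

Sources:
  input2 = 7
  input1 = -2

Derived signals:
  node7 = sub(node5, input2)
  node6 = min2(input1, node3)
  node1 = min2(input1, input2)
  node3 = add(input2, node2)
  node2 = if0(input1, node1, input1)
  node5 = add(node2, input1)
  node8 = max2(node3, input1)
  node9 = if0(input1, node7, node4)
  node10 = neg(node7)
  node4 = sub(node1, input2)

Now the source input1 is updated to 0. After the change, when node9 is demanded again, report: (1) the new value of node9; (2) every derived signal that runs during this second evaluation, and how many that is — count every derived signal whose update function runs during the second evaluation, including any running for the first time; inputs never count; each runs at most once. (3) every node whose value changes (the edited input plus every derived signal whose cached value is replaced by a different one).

First demand of the output computes:
  node1 = min2(-2, 7) = -2
  node4 = sub(-2, 7) = -9
  node9 = if0(input1=-2 -> else branch node4) = -9

After the edit, cleaning proceeds:
  node1: a read changed (input1 -2->0) — executes, giving 0.
  node2: had never run; runs now, result 0.
  node4: stays stale; no demand reaches it after the flip.
  node5: had never run; runs now, result 0.
  node7: had never run; runs now, result -7.
  node9: a read changed (input1 -2->0) — executes, giving -7.

Note the branch switch — demand abandons node4, which is never re-examined.

Demanding node9 again yields -7.
5 derived signals run: node1, node2, node5, node7, node9.
The nodes whose values change: input1, node1, node9.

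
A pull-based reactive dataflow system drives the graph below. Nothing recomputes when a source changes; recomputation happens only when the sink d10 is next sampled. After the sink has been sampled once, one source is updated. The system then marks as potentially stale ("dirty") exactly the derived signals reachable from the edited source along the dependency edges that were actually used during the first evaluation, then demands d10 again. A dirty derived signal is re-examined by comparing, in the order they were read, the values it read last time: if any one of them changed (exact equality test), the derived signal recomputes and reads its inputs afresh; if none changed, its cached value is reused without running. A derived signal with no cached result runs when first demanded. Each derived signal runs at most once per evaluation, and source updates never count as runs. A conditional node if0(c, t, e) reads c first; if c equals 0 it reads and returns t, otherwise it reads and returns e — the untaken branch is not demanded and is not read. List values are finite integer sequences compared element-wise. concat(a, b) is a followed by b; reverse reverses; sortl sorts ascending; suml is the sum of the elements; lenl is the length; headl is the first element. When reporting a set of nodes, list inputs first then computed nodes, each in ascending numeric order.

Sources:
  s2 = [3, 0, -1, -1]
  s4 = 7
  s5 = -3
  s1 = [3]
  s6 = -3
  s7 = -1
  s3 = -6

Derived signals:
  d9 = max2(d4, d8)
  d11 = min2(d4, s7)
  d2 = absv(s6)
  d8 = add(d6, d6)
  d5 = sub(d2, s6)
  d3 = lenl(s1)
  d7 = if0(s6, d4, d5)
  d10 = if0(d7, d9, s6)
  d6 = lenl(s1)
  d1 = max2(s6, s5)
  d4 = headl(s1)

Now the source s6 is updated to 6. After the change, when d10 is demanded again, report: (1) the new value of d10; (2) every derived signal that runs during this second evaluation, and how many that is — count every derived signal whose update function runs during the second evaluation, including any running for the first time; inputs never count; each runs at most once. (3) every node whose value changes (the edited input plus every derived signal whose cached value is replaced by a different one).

New value of d10: 3.
Derived signals that run: d2, d4, d5, d6, d7, d8, d9, d10 — 8 in total.
Values that change: s6, d2, d5, d7, d10.
Key observation: a condition flipped, so demand reaches new nodes — d4, d6, d8, d9 run for the first time.

First evaluation (everything demanded from the output):
  d2 = absv(-3) = 3
  d5 = sub(3, -3) = 6
  d7 = if0(s6=-3 -> else branch d5) = 6
  d10 = if0(d7=6 -> else branch s6) = -3

Propagation after the edit:
  d2: runs — s6 -3->6; result 6.
  d4: demanded for the first time — runs, produces 3.
  d5: runs — d2 3->6; s6 -3->6; result 0.
  d6: demanded for the first time — runs, produces 1.
  d7: runs — s6 -3->6; d5 6->0; result 0.
  d8: demanded for the first time — runs, produces 2.
  d9: demanded for the first time — runs, produces 3.
  d10: runs — d7 6->0; s6 -3->6; result 3.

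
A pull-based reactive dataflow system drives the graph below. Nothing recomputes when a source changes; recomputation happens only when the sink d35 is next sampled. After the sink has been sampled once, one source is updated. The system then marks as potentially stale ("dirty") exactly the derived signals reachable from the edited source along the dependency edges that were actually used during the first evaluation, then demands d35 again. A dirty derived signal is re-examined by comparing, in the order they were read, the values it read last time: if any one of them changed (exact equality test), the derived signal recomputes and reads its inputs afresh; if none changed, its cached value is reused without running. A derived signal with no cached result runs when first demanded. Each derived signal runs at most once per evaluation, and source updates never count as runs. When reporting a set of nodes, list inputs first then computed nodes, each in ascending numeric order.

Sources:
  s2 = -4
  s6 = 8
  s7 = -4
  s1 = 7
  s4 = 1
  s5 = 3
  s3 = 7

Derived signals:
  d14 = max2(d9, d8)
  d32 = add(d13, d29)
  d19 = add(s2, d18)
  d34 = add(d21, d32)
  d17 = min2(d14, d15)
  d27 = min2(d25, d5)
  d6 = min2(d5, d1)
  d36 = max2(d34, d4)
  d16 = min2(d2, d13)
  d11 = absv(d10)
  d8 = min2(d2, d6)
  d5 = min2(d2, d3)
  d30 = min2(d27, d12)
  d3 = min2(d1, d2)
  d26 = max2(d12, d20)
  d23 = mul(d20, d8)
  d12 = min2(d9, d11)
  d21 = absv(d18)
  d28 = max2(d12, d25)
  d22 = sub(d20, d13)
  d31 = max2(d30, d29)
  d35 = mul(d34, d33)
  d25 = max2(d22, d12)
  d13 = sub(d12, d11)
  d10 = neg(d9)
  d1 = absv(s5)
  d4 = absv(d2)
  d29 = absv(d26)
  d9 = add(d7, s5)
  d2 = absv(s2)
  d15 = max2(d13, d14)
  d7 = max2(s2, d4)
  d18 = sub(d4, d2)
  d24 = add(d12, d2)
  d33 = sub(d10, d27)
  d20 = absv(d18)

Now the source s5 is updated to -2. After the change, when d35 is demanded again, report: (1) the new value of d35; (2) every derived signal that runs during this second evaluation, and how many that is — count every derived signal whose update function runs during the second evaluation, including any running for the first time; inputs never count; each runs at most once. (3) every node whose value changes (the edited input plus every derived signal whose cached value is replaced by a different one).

New value of d35: -8.
Derived signals that run: d1, d3, d5, d9, d10, d11, d12, d13, d25, d26, d27, d29, d32, d33, d34, d35 — 16 in total.
Values that change: s5, d1, d3, d5, d9, d10, d11, d12, d25, d26, d27, d29, d32, d33, d34, d35.
Key observation: the cutoff stops propagation at d22 — its inputs' values are unchanged, so it reuses its cache.

First evaluation (everything demanded from the output):
  d1 = absv(3) = 3
  d2 = absv(-4) = 4
  d3 = min2(3, 4) = 3
  d4 = absv(4) = 4
  d5 = min2(4, 3) = 3
  d7 = max2(-4, 4) = 4
  d9 = add(4, 3) = 7
  d10 = neg(7) = -7
  d11 = absv(-7) = 7
  d12 = min2(7, 7) = 7
  d13 = sub(7, 7) = 0
  d18 = sub(4, 4) = 0
  d20 = absv(0) = 0
  d21 = absv(0) = 0
  d22 = sub(0, 0) = 0
  d25 = max2(0, 7) = 7
  d26 = max2(7, 0) = 7
  d27 = min2(7, 3) = 3
  d29 = absv(7) = 7
  d32 = add(0, 7) = 7
  d33 = sub(-7, 3) = -10
  d34 = add(0, 7) = 7
  d35 = mul(7, -10) = -70

Propagation after the edit:
  d1: runs — s5 3->-2; result 2.
  d3: runs — d1 3->2; result 2.
  d5: runs — d3 3->2; result 2.
  d9: runs — s5 3->-2; result 2.
  d10: runs — d9 7->2; result -2.
  d11: runs — d10 -7->-2; result 2.
  d12: runs — d9 7->2; d11 7->2; result 2.
  d13: runs — d12 7->2; d11 7->2; result 0 (same value as before).
  d22: checked — values it read are unchanged (d20 unchanged, d13 unchanged); reused cached 0 without running.
  d25: runs — d12 7->2; result 2.
  d26: runs — d12 7->2; result 2.
  d27: runs — d25 7->2; d5 3->2; result 2.
  d29: runs — d26 7->2; result 2.
  d32: runs — d29 7->2; result 2.
  d33: runs — d10 -7->-2; d27 3->2; result -4.
  d34: runs — d32 7->2; result 2.
  d35: runs — d34 7->2; d33 -10->-4; result -8.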